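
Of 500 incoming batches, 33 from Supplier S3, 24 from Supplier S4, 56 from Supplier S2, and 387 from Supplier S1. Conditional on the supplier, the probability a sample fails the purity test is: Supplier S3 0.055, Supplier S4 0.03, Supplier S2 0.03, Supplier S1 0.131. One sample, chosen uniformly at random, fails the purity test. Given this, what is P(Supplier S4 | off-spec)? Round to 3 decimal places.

Prior × likelihood for each hypothesis:
  Supplier S3: 0.066 × 0.055 = 0.00363
  Supplier S4: 0.048 × 0.03 = 0.00144
  Supplier S2: 0.112 × 0.03 = 0.00336
  Supplier S1: 0.774 × 0.131 = 0.101394
Total = 0.109824.
P(Supplier S4 | evidence) = 0.00144 / 0.109824 ≈ 0.013.

0.013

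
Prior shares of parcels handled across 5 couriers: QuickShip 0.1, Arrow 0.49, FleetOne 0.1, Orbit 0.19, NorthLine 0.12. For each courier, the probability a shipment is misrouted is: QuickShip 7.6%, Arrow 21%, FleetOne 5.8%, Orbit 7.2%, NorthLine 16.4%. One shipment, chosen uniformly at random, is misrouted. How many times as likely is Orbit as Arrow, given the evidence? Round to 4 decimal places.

0.1329

Prior × likelihood for each hypothesis:
  QuickShip: 0.1 × 0.076 = 0.0076
  Arrow: 0.49 × 0.21 = 0.1029
  FleetOne: 0.1 × 0.058 = 0.0058
  Orbit: 0.19 × 0.072 = 0.01368
  NorthLine: 0.12 × 0.164 = 0.01968
Total = 0.14966.
The ratio is 0.01368 / 0.1029 (the normalizer cancels) = 0.1329.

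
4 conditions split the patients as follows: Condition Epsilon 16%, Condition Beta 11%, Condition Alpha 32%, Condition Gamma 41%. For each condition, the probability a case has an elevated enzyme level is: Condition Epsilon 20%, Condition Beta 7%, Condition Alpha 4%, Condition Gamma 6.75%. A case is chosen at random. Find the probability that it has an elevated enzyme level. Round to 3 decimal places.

Unnormalized posteriors (prior × likelihood):
  Condition Epsilon: 0.16 × 0.2 = 0.032
  Condition Beta: 0.11 × 0.07 = 0.0077
  Condition Alpha: 0.32 × 0.04 = 0.0128
  Condition Gamma: 0.41 × 0.0675 = 0.027675
P(elevated) = 0.032 + 0.0077 + 0.0128 + 0.027675 = 0.080175 → 0.080.

0.080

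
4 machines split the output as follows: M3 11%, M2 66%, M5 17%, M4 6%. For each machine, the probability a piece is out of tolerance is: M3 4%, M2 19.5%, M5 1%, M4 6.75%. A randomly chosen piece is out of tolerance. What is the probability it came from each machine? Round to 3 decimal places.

Compute prior × likelihood for every hypothesis:
  M3: 0.11 × 0.04 = 0.0044
  M2: 0.66 × 0.195 = 0.1287
  M5: 0.17 × 0.01 = 0.0017
  M4: 0.06 × 0.0675 = 0.00405
Total = 0.13885.
P(M3 | oversize) = 0.0044/0.13885 ≈ 0.032
P(M2 | oversize) = 0.1287/0.13885 ≈ 0.927
P(M5 | oversize) = 0.0017/0.13885 ≈ 0.012
P(M4 | oversize) = 0.00405/0.13885 ≈ 0.029
(Check: 0.032+0.927+0.012+0.029 = 1.000.)

M3 0.032, M2 0.927, M5 0.012, M4 0.029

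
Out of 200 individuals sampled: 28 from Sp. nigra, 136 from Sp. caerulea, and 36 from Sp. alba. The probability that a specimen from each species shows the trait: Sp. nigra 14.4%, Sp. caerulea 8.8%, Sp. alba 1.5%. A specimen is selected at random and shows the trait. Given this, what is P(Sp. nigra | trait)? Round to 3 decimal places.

Compute prior × likelihood for every hypothesis:
  Sp. nigra: 0.14 × 0.144 = 0.02016
  Sp. caerulea: 0.68 × 0.088 = 0.05984
  Sp. alba: 0.18 × 0.015 = 0.0027
Normalizing constant = 0.0827.
P(Sp. nigra | evidence) = 0.02016 / 0.0827 ≈ 0.244.

0.244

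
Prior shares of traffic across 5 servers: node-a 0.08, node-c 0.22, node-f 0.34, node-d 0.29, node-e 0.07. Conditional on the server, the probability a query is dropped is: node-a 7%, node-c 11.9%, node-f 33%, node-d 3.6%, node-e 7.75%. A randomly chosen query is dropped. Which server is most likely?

node-f

Unnormalized posteriors (prior × likelihood):
  node-a: 0.08 × 0.07 = 0.0056
  node-c: 0.22 × 0.119 = 0.02618
  node-f: 0.34 × 0.33 = 0.1122
  node-d: 0.29 × 0.036 = 0.01044
  node-e: 0.07 × 0.0775 = 0.005425
Total = 0.159845.
Largest term belongs to node-f, so node-f is most probable.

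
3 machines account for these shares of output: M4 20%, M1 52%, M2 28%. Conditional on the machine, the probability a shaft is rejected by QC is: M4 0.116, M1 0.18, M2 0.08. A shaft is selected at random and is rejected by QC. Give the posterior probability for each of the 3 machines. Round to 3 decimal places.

M4 0.167, M1 0.672, M2 0.161

By Bayes' rule, posterior ∝ prior × likelihood:
  M4: 0.2 × 0.116 = 0.0232
  M1: 0.52 × 0.18 = 0.0936
  M2: 0.28 × 0.08 = 0.0224
Total = 0.1392.
P(M4 | rejected) = 0.0232/0.1392 ≈ 0.167
P(M1 | rejected) = 0.0936/0.1392 ≈ 0.672
P(M2 | rejected) = 0.0224/0.1392 ≈ 0.161
(Check: 0.167+0.672+0.161 = 1.000.)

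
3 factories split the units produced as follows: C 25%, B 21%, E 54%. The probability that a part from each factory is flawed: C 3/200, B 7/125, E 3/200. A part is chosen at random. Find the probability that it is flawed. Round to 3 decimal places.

Prior × likelihood for each hypothesis:
  C: 0.25 × 0.015 = 0.00375
  B: 0.21 × 0.056 = 0.01176
  E: 0.54 × 0.015 = 0.0081
P(flawed) = 0.00375 + 0.01176 + 0.0081 = 0.02361 → 0.024.

0.024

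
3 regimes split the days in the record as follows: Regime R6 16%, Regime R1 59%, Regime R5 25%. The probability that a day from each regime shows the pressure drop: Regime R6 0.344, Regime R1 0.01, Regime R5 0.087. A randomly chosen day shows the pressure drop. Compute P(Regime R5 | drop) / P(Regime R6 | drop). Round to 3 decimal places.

Unnormalized posteriors (prior × likelihood):
  Regime R6: 0.16 × 0.344 = 0.05504
  Regime R1: 0.59 × 0.01 = 0.0059
  Regime R5: 0.25 × 0.087 = 0.02175
Normalizing constant = 0.08269.
The ratio is 0.02175 / 0.05504 (the normalizer cancels) = 0.395.

0.395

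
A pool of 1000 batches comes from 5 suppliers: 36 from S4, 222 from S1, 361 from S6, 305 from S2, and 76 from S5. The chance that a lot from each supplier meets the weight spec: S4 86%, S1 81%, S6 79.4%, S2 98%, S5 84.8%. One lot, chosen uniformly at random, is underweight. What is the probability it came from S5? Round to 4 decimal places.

0.0830

Taking complements, P(underweight | each) = S4 0.14, S1 0.19, S6 0.206, S2 0.02, S5 0.152.
Prior × likelihood for each hypothesis:
  S4: 0.036 × 0.14 = 0.00504
  S1: 0.222 × 0.19 = 0.04218
  S6: 0.361 × 0.206 = 0.074366
  S2: 0.305 × 0.02 = 0.0061
  S5: 0.076 × 0.152 = 0.011552
Sum = 0.139238.
P(S5 | evidence) = 0.011552 / 0.139238 ≈ 0.0830.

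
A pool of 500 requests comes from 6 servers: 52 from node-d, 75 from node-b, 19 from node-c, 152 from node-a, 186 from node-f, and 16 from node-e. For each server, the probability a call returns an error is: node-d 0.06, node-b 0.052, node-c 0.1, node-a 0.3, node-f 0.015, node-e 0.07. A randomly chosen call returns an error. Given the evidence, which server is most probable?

By Bayes' rule, posterior ∝ prior × likelihood:
  node-d: 0.104 × 0.06 = 0.00624
  node-b: 0.15 × 0.052 = 0.0078
  node-c: 0.038 × 0.1 = 0.0038
  node-a: 0.304 × 0.3 = 0.0912
  node-f: 0.372 × 0.015 = 0.00558
  node-e: 0.032 × 0.07 = 0.00224
Normalizing constant = 0.11686.
Largest term belongs to node-a, so node-a is most probable.

node-a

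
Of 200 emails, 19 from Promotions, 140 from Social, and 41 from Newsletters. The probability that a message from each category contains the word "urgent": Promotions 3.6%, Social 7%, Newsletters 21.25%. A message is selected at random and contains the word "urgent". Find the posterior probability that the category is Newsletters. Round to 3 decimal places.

0.454

Compute prior × likelihood for every hypothesis:
  Promotions: 0.095 × 0.036 = 0.00342
  Social: 0.7 × 0.07 = 0.049
  Newsletters: 0.205 × 0.2125 = 0.0435625
Normalizing constant = 0.0959825.
P(Newsletters | evidence) = 0.0435625 / 0.0959825 ≈ 0.454.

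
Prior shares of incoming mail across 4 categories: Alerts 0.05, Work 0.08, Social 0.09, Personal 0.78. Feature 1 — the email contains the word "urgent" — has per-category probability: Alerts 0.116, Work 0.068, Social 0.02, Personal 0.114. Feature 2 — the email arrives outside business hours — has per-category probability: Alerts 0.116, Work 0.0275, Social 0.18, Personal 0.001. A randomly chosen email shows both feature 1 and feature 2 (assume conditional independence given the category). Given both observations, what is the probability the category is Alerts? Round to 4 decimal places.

0.5446

By Bayes' rule, posterior ∝ prior × likelihood:
  Alerts: 0.05 × 0.116 × 0.116 = 0.0006728
  Work: 0.08 × 0.068 × 0.0275 = 0.0001496
  Social: 0.09 × 0.02 × 0.18 = 0.000324
  Personal: 0.78 × 0.114 × 0.001 = 0.00008892
Sum = 0.00123532.
P(Alerts | evidence) = 0.0006728 / 0.00123532 ≈ 0.5446.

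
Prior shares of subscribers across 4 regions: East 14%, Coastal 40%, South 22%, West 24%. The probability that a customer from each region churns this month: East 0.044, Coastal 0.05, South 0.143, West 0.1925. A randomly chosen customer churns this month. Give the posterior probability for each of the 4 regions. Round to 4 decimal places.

East 0.0593, Coastal 0.1926, South 0.3030, West 0.4450

Unnormalized posteriors (prior × likelihood):
  East: 0.14 × 0.044 = 0.00616
  Coastal: 0.4 × 0.05 = 0.02
  South: 0.22 × 0.143 = 0.03146
  West: 0.24 × 0.1925 = 0.0462
Normalizing constant = 0.10382.
P(East | churn) = 0.00616/0.10382 ≈ 0.0593
P(Coastal | churn) = 0.02/0.10382 ≈ 0.1926
P(South | churn) = 0.03146/0.10382 ≈ 0.3030
P(West | churn) = 0.0462/0.10382 ≈ 0.4450
(Check: 0.0593+0.1926+0.3030+0.4450 = 0.9999.)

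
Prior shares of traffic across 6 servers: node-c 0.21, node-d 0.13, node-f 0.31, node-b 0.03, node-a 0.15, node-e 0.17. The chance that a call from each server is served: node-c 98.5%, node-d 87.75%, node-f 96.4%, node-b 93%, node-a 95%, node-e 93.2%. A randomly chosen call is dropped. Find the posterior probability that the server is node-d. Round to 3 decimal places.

Taking complements, P(dropped | each) = node-c 0.015, node-d 0.1225, node-f 0.036, node-b 0.07, node-a 0.05, node-e 0.068.
Unnormalized posteriors (prior × likelihood):
  node-c: 0.21 × 0.015 = 0.00315
  node-d: 0.13 × 0.1225 = 0.015925
  node-f: 0.31 × 0.036 = 0.01116
  node-b: 0.03 × 0.07 = 0.0021
  node-a: 0.15 × 0.05 = 0.0075
  node-e: 0.17 × 0.068 = 0.01156
Sum = 0.051395.
P(node-d | evidence) = 0.015925 / 0.051395 ≈ 0.310.

0.310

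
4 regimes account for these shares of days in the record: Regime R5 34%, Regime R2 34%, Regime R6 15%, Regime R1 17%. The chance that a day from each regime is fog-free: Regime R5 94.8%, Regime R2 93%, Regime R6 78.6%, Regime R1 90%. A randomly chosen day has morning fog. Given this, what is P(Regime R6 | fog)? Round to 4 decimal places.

Taking complements, P(fog | each) = Regime R5 0.052, Regime R2 0.07, Regime R6 0.214, Regime R1 0.1.
By Bayes' rule, posterior ∝ prior × likelihood:
  Regime R5: 0.34 × 0.052 = 0.01768
  Regime R2: 0.34 × 0.07 = 0.0238
  Regime R6: 0.15 × 0.214 = 0.0321
  Regime R1: 0.17 × 0.1 = 0.017
Total = 0.09058.
P(Regime R6 | evidence) = 0.0321 / 0.09058 ≈ 0.3544.

0.3544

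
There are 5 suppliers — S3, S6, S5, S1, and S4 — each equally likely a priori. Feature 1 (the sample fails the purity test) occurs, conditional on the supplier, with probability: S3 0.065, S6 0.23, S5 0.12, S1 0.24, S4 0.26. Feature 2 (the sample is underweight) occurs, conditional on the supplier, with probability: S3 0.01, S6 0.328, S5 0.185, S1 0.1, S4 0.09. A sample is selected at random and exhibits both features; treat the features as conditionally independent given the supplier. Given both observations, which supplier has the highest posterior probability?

S6

With a uniform prior (1/5 each), posterior ∝ likelihood:
  S3: 0.065 × 0.01 = 0.00065
  S6: 0.23 × 0.328 = 0.07544
  S5: 0.12 × 0.185 = 0.0222
  S1: 0.24 × 0.1 = 0.024
  S4: 0.26 × 0.09 = 0.0234
Normalizing constant = 0.14569.
Largest term belongs to S6, so S6 is most probable.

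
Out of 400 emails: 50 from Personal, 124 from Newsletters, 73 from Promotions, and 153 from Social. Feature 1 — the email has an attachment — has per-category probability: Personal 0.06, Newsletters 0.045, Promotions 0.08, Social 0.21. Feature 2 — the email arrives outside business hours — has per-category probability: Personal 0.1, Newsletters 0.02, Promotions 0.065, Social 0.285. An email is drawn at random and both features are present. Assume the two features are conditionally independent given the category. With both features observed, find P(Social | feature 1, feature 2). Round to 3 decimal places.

Compute prior × likelihood for every hypothesis:
  Personal: 0.125 × 0.06 × 0.1 = 0.00075
  Newsletters: 0.31 × 0.045 × 0.02 = 0.000279
  Promotions: 0.1825 × 0.08 × 0.065 = 0.000949
  Social: 0.3825 × 0.21 × 0.285 = 0.022892625
Total = 0.024870625.
P(Social | evidence) = 0.022892625 / 0.024870625 ≈ 0.920.

0.920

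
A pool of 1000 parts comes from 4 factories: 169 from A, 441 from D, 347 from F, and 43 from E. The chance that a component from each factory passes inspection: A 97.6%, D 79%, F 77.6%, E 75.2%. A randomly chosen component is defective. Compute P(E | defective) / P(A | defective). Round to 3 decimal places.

2.629

Taking complements, P(defective | each) = A 0.024, D 0.21, F 0.224, E 0.248.
Unnormalized posteriors (prior × likelihood):
  A: 0.169 × 0.024 = 0.004056
  D: 0.441 × 0.21 = 0.09261
  F: 0.347 × 0.224 = 0.077728
  E: 0.043 × 0.248 = 0.010664
Normalizing constant = 0.185058.
The ratio is 0.010664 / 0.004056 (the normalizer cancels) = 2.629.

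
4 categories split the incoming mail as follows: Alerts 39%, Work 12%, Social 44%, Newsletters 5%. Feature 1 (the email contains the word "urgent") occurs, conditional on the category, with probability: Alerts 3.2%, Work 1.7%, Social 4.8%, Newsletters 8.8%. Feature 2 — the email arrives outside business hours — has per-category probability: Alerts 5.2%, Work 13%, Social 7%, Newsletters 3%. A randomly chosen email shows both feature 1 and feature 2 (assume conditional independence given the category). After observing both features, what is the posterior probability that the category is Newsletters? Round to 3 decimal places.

Prior × likelihood for each hypothesis:
  Alerts: 0.39 × 0.032 × 0.052 = 0.00064896
  Work: 0.12 × 0.017 × 0.13 = 0.0002652
  Social: 0.44 × 0.048 × 0.07 = 0.0014784
  Newsletters: 0.05 × 0.088 × 0.03 = 0.000132
Total = 0.00252456.
P(Newsletters | evidence) = 0.000132 / 0.00252456 ≈ 0.052.

0.052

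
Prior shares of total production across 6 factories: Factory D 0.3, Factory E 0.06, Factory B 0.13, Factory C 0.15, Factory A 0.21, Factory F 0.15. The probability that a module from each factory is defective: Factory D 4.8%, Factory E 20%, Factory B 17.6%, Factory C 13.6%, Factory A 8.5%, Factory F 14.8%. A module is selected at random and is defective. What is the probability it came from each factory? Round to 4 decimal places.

Factory D 0.1312, Factory E 0.1094, Factory B 0.2085, Factory C 0.1859, Factory A 0.1627, Factory F 0.2023

Prior × likelihood for each hypothesis:
  Factory D: 0.3 × 0.048 = 0.0144
  Factory E: 0.06 × 0.2 = 0.012
  Factory B: 0.13 × 0.176 = 0.02288
  Factory C: 0.15 × 0.136 = 0.0204
  Factory A: 0.21 × 0.085 = 0.01785
  Factory F: 0.15 × 0.148 = 0.0222
Normalizing constant = 0.10973.
P(Factory D | defective) = 0.0144/0.10973 ≈ 0.1312
P(Factory E | defective) = 0.012/0.10973 ≈ 0.1094
P(Factory B | defective) = 0.02288/0.10973 ≈ 0.2085
P(Factory C | defective) = 0.0204/0.10973 ≈ 0.1859
P(Factory A | defective) = 0.01785/0.10973 ≈ 0.1627
P(Factory F | defective) = 0.0222/0.10973 ≈ 0.2023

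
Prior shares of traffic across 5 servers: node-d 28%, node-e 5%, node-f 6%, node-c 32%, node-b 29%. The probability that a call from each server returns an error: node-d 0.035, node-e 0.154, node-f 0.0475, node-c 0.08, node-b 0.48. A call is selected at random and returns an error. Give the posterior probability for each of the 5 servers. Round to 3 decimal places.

node-d 0.053, node-e 0.042, node-f 0.015, node-c 0.138, node-b 0.752

Unnormalized posteriors (prior × likelihood):
  node-d: 0.28 × 0.035 = 0.0098
  node-e: 0.05 × 0.154 = 0.0077
  node-f: 0.06 × 0.0475 = 0.00285
  node-c: 0.32 × 0.08 = 0.0256
  node-b: 0.29 × 0.48 = 0.1392
Sum = 0.18515.
P(node-d | error) = 0.0098/0.18515 ≈ 0.053
P(node-e | error) = 0.0077/0.18515 ≈ 0.042
P(node-f | error) = 0.00285/0.18515 ≈ 0.015
P(node-c | error) = 0.0256/0.18515 ≈ 0.138
P(node-b | error) = 0.1392/0.18515 ≈ 0.752
(Check: 0.053+0.042+0.015+0.138+0.752 = 1.000.)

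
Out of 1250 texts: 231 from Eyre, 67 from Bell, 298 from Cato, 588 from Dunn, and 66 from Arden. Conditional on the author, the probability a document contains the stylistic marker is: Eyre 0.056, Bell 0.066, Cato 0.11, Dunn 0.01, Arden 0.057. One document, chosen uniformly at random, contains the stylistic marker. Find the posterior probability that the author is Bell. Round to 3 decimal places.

Unnormalized posteriors (prior × likelihood):
  Eyre: 0.1848 × 0.056 = 0.0103488
  Bell: 0.0536 × 0.066 = 0.0035376
  Cato: 0.2384 × 0.11 = 0.026224
  Dunn: 0.4704 × 0.01 = 0.004704
  Arden: 0.0528 × 0.057 = 0.0030096
Sum = 0.047824.
P(Bell | evidence) = 0.0035376 / 0.047824 ≈ 0.074.

0.074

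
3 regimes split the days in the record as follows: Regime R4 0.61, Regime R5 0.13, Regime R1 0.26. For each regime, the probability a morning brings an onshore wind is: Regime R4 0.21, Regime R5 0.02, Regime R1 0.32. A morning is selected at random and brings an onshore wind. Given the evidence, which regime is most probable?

Regime R4

Prior × likelihood for each hypothesis:
  Regime R4: 0.61 × 0.21 = 0.1281
  Regime R5: 0.13 × 0.02 = 0.0026
  Regime R1: 0.26 × 0.32 = 0.0832
Sum = 0.2139.
Largest term belongs to Regime R4, so Regime R4 is most probable.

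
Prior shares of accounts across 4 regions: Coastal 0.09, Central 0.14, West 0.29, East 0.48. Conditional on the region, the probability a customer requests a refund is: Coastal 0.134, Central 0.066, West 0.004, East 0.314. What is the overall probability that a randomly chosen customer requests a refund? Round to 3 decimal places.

By Bayes' rule, posterior ∝ prior × likelihood:
  Coastal: 0.09 × 0.134 = 0.01206
  Central: 0.14 × 0.066 = 0.00924
  West: 0.29 × 0.004 = 0.00116
  East: 0.48 × 0.314 = 0.15072
P(refund) = 0.01206 + 0.00924 + 0.00116 + 0.15072 = 0.17318 → 0.173.

0.173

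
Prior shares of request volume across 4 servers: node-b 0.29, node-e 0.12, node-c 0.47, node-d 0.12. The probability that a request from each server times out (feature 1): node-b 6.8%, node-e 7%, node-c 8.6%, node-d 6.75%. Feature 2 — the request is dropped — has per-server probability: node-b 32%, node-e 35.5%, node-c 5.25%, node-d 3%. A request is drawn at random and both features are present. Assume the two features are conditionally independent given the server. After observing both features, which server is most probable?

node-b

By Bayes' rule, posterior ∝ prior × likelihood:
  node-b: 0.29 × 0.068 × 0.32 = 0.0063104
  node-e: 0.12 × 0.07 × 0.355 = 0.002982
  node-c: 0.47 × 0.086 × 0.0525 = 0.00212205
  node-d: 0.12 × 0.0675 × 0.03 = 0.000243
Total = 0.01165745.
Largest term belongs to node-b, so node-b is most probable.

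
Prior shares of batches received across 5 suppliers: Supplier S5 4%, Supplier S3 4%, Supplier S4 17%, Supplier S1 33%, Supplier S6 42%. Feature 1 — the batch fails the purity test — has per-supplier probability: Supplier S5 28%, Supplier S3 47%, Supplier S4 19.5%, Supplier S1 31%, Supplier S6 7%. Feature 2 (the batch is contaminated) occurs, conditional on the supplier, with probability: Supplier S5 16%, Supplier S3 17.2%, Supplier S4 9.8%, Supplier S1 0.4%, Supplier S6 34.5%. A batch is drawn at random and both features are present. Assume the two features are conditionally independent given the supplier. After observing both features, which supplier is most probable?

By Bayes' rule, posterior ∝ prior × likelihood:
  Supplier S5: 0.04 × 0.28 × 0.16 = 0.001792
  Supplier S3: 0.04 × 0.47 × 0.172 = 0.0032336
  Supplier S4: 0.17 × 0.195 × 0.098 = 0.0032487
  Supplier S1: 0.33 × 0.31 × 0.004 = 0.0004092
  Supplier S6: 0.42 × 0.07 × 0.345 = 0.010143
Total = 0.0188265.
Largest term belongs to Supplier S6, so Supplier S6 is most probable.

Supplier S6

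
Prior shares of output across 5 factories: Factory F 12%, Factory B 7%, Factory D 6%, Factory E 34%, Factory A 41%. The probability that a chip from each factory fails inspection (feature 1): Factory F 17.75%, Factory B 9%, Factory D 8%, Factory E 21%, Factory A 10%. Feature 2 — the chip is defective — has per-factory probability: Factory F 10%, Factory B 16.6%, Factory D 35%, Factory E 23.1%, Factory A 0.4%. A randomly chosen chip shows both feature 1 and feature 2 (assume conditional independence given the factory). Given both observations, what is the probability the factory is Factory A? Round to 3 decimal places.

0.008

By Bayes' rule, posterior ∝ prior × likelihood:
  Factory F: 0.12 × 0.1775 × 0.1 = 0.00213
  Factory B: 0.07 × 0.09 × 0.166 = 0.0010458
  Factory D: 0.06 × 0.08 × 0.35 = 0.00168
  Factory E: 0.34 × 0.21 × 0.231 = 0.0164934
  Factory A: 0.41 × 0.1 × 0.004 = 0.000164
Normalizing constant = 0.0215132.
P(Factory A | evidence) = 0.000164 / 0.0215132 ≈ 0.008.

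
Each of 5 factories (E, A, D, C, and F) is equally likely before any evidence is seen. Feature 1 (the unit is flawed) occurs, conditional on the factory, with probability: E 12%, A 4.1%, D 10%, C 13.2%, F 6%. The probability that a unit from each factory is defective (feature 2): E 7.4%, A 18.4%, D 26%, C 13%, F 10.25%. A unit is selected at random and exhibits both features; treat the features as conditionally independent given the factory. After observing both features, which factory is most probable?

With a uniform prior (1/5 each), posterior ∝ likelihood:
  E: 0.12 × 0.074 = 0.00888
  A: 0.041 × 0.184 = 0.007544
  D: 0.1 × 0.26 = 0.026
  C: 0.132 × 0.13 = 0.01716
  F: 0.06 × 0.1025 = 0.00615
Sum = 0.065734.
Largest term belongs to D, so D is most probable.

D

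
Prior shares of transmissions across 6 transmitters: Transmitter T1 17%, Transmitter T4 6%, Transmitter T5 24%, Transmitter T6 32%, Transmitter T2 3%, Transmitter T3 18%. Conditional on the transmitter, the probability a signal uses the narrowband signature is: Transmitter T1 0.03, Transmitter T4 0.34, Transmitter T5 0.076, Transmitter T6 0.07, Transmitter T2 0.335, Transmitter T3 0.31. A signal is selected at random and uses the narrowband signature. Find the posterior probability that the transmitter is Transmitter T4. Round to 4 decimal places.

By Bayes' rule, posterior ∝ prior × likelihood:
  Transmitter T1: 0.17 × 0.03 = 0.0051
  Transmitter T4: 0.06 × 0.34 = 0.0204
  Transmitter T5: 0.24 × 0.076 = 0.01824
  Transmitter T6: 0.32 × 0.07 = 0.0224
  Transmitter T2: 0.03 × 0.335 = 0.01005
  Transmitter T3: 0.18 × 0.31 = 0.0558
Sum = 0.13199.
P(Transmitter T4 | evidence) = 0.0204 / 0.13199 ≈ 0.1546.

0.1546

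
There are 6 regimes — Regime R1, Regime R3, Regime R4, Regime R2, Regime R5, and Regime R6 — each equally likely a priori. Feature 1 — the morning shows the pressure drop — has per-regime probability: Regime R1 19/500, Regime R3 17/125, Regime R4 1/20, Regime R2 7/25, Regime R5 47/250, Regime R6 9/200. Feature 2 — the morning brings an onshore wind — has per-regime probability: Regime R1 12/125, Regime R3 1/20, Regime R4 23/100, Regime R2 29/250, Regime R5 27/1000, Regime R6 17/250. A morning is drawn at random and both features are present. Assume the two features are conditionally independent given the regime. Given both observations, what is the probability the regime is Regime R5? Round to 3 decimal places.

With a uniform prior (1/6 each), posterior ∝ likelihood:
  Regime R1: 0.038 × 0.096 = 0.003648
  Regime R3: 0.136 × 0.05 = 0.0068
  Regime R4: 0.05 × 0.23 = 0.0115
  Regime R2: 0.28 × 0.116 = 0.03248
  Regime R5: 0.188 × 0.027 = 0.005076
  Regime R6: 0.045 × 0.068 = 0.00306
Normalizing constant = 0.062564.
P(Regime R5 | evidence) = 0.005076 / 0.062564 ≈ 0.081.

0.081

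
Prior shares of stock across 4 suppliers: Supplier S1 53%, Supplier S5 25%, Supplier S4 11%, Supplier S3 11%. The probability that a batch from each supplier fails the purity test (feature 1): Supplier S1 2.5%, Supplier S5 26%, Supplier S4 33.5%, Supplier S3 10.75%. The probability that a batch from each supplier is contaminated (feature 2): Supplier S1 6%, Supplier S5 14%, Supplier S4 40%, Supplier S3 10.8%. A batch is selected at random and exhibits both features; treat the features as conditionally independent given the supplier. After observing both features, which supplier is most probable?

By Bayes' rule, posterior ∝ prior × likelihood:
  Supplier S1: 0.53 × 0.025 × 0.06 = 0.000795
  Supplier S5: 0.25 × 0.26 × 0.14 = 0.0091
  Supplier S4: 0.11 × 0.335 × 0.4 = 0.01474
  Supplier S3: 0.11 × 0.1075 × 0.108 = 0.0012771
Normalizing constant = 0.0259121.
Largest term belongs to Supplier S4, so Supplier S4 is most probable.

Supplier S4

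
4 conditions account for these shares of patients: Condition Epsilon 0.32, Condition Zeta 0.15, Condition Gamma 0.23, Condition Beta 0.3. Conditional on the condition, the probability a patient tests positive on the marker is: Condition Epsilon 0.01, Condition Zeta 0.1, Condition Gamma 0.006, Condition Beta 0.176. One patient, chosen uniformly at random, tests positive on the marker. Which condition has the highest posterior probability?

Condition Beta

Prior × likelihood for each hypothesis:
  Condition Epsilon: 0.32 × 0.01 = 0.0032
  Condition Zeta: 0.15 × 0.1 = 0.015
  Condition Gamma: 0.23 × 0.006 = 0.00138
  Condition Beta: 0.3 × 0.176 = 0.0528
Sum = 0.07238.
Largest term belongs to Condition Beta, so Condition Beta is most probable.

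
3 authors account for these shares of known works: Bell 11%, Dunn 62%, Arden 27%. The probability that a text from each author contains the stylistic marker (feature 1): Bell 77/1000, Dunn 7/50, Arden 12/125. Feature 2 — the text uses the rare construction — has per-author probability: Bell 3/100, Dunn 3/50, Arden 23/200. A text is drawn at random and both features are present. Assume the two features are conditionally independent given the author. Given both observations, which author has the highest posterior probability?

Compute prior × likelihood for every hypothesis:
  Bell: 0.11 × 0.077 × 0.03 = 0.0002541
  Dunn: 0.62 × 0.14 × 0.06 = 0.005208
  Arden: 0.27 × 0.096 × 0.115 = 0.0029808
Total = 0.0084429.
Largest term belongs to Dunn, so Dunn is most probable.

Dunn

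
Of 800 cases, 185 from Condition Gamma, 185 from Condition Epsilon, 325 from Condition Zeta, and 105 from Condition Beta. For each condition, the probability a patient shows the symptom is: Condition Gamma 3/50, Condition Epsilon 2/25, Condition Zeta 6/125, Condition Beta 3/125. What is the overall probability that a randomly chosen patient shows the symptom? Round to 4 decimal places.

0.0550

Unnormalized posteriors (prior × likelihood):
  Condition Gamma: 0.23125 × 0.06 = 0.013875
  Condition Epsilon: 0.23125 × 0.08 = 0.0185
  Condition Zeta: 0.40625 × 0.048 = 0.0195
  Condition Beta: 0.13125 × 0.024 = 0.00315
P(symptomatic) = 0.013875 + 0.0185 + 0.0195 + 0.00315 = 0.055025 → 0.0550.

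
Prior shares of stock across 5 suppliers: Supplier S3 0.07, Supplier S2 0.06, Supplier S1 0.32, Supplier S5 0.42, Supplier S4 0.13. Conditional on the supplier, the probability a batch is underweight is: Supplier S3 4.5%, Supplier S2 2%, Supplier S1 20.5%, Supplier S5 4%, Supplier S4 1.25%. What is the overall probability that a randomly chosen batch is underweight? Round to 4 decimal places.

Compute prior × likelihood for every hypothesis:
  Supplier S3: 0.07 × 0.045 = 0.00315
  Supplier S2: 0.06 × 0.02 = 0.0012
  Supplier S1: 0.32 × 0.205 = 0.0656
  Supplier S5: 0.42 × 0.04 = 0.0168
  Supplier S4: 0.13 × 0.0125 = 0.001625
P(underweight) = 0.00315 + 0.0012 + 0.0656 + 0.0168 + 0.001625 = 0.088375 → 0.0884.

0.0884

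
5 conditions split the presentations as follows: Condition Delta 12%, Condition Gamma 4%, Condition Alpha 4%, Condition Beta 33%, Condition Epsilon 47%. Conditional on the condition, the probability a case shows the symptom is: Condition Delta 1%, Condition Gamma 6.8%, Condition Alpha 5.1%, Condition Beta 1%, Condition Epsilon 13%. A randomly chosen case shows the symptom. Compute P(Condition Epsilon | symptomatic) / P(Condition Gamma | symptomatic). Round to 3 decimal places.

22.463

By Bayes' rule, posterior ∝ prior × likelihood:
  Condition Delta: 0.12 × 0.01 = 0.0012
  Condition Gamma: 0.04 × 0.068 = 0.00272
  Condition Alpha: 0.04 × 0.051 = 0.00204
  Condition Beta: 0.33 × 0.01 = 0.0033
  Condition Epsilon: 0.47 × 0.13 = 0.0611
Sum = 0.07036.
The ratio is 0.0611 / 0.00272 (the normalizer cancels) = 22.463.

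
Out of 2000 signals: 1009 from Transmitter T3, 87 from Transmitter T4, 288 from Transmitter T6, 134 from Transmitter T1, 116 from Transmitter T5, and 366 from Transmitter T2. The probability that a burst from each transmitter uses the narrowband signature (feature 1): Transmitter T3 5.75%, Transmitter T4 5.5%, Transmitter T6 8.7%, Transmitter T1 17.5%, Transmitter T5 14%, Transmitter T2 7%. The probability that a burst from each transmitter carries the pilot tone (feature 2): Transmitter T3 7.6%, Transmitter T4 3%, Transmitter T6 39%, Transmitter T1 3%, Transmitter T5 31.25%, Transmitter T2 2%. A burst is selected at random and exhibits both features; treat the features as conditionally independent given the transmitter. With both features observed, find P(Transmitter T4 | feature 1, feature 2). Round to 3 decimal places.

0.007

Compute prior × likelihood for every hypothesis:
  Transmitter T3: 0.5045 × 0.0575 × 0.076 = 0.002204665
  Transmitter T4: 0.0435 × 0.055 × 0.03 = 0.000071775
  Transmitter T6: 0.144 × 0.087 × 0.39 = 0.00488592
  Transmitter T1: 0.067 × 0.175 × 0.03 = 0.00035175
  Transmitter T5: 0.058 × 0.14 × 0.3125 = 0.0025375
  Transmitter T2: 0.183 × 0.07 × 0.02 = 0.0002562
Sum = 0.01030781.
P(Transmitter T4 | evidence) = 0.000071775 / 0.01030781 ≈ 0.007.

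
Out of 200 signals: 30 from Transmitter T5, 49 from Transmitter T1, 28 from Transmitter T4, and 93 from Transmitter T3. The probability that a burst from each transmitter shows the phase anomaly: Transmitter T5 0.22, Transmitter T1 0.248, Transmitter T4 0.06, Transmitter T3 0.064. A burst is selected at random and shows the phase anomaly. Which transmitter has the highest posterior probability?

Compute prior × likelihood for every hypothesis:
  Transmitter T5: 0.15 × 0.22 = 0.033
  Transmitter T1: 0.245 × 0.248 = 0.06076
  Transmitter T4: 0.14 × 0.06 = 0.0084
  Transmitter T3: 0.465 × 0.064 = 0.02976
Total = 0.13192.
Largest term belongs to Transmitter T1, so Transmitter T1 is most probable.

Transmitter T1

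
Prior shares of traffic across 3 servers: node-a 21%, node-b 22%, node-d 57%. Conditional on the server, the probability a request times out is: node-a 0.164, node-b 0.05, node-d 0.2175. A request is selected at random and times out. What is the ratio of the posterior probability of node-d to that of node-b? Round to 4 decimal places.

11.2705

Compute prior × likelihood for every hypothesis:
  node-a: 0.21 × 0.164 = 0.03444
  node-b: 0.22 × 0.05 = 0.011
  node-d: 0.57 × 0.2175 = 0.123975
Sum = 0.169415.
The ratio is 0.123975 / 0.011 (the normalizer cancels) = 11.2705.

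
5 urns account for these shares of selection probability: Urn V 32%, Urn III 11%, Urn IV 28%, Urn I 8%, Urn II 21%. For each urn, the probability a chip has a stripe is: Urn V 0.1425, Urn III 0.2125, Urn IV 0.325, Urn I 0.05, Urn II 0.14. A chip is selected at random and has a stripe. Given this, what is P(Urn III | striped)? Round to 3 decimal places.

0.121

Compute prior × likelihood for every hypothesis:
  Urn V: 0.32 × 0.1425 = 0.0456
  Urn III: 0.11 × 0.2125 = 0.023375
  Urn IV: 0.28 × 0.325 = 0.091
  Urn I: 0.08 × 0.05 = 0.004
  Urn II: 0.21 × 0.14 = 0.0294
Total = 0.193375.
P(Urn III | evidence) = 0.023375 / 0.193375 ≈ 0.121.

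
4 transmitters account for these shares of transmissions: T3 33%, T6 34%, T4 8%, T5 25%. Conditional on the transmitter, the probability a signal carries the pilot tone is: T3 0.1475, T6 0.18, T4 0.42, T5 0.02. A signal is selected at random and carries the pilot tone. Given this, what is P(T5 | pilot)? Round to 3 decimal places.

Compute prior × likelihood for every hypothesis:
  T3: 0.33 × 0.1475 = 0.048675
  T6: 0.34 × 0.18 = 0.0612
  T4: 0.08 × 0.42 = 0.0336
  T5: 0.25 × 0.02 = 0.005
Total = 0.148475.
P(T5 | evidence) = 0.005 / 0.148475 ≈ 0.034.

0.034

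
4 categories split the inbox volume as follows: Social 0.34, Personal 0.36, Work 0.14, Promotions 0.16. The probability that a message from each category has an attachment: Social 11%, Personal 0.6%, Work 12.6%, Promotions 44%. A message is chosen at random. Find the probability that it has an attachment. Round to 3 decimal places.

0.128

Compute prior × likelihood for every hypothesis:
  Social: 0.34 × 0.11 = 0.0374
  Personal: 0.36 × 0.006 = 0.00216
  Work: 0.14 × 0.126 = 0.01764
  Promotions: 0.16 × 0.44 = 0.0704
P(attachment) = 0.0374 + 0.00216 + 0.01764 + 0.0704 = 0.1276 → 0.128.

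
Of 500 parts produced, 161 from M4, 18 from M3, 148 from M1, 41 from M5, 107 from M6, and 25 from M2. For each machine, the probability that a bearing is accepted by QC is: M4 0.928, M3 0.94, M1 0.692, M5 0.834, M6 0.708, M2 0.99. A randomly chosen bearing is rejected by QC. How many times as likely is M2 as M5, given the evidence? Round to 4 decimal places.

0.0367

Taking complements, P(rejected | each) = M4 0.072, M3 0.06, M1 0.308, M5 0.166, M6 0.292, M2 0.01.
By Bayes' rule, posterior ∝ prior × likelihood:
  M4: 0.322 × 0.072 = 0.023184
  M3: 0.036 × 0.06 = 0.00216
  M1: 0.296 × 0.308 = 0.091168
  M5: 0.082 × 0.166 = 0.013612
  M6: 0.214 × 0.292 = 0.062488
  M2: 0.05 × 0.01 = 0.0005
Normalizing constant = 0.193112.
The ratio is 0.0005 / 0.013612 (the normalizer cancels) = 0.0367.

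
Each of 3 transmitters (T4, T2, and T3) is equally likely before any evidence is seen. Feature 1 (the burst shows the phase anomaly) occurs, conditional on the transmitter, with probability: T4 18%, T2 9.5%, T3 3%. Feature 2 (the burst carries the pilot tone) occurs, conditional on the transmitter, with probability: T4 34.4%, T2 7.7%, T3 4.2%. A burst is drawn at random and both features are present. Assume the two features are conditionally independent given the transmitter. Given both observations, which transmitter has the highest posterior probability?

T4

Since the prior is uniform, the posterior is proportional to the likelihood:
  T4: 0.18 × 0.344 = 0.06192
  T2: 0.095 × 0.077 = 0.007315
  T3: 0.03 × 0.042 = 0.00126
Total = 0.070495.
Largest term belongs to T4, so T4 is most probable.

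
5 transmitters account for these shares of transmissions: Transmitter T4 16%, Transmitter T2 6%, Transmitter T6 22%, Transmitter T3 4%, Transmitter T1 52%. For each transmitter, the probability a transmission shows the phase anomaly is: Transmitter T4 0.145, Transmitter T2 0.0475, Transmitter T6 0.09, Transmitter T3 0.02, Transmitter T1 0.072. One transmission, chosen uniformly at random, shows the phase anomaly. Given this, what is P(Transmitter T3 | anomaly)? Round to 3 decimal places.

0.010

Unnormalized posteriors (prior × likelihood):
  Transmitter T4: 0.16 × 0.145 = 0.0232
  Transmitter T2: 0.06 × 0.0475 = 0.00285
  Transmitter T6: 0.22 × 0.09 = 0.0198
  Transmitter T3: 0.04 × 0.02 = 0.0008
  Transmitter T1: 0.52 × 0.072 = 0.03744
Normalizing constant = 0.08409.
P(Transmitter T3 | evidence) = 0.0008 / 0.08409 ≈ 0.010.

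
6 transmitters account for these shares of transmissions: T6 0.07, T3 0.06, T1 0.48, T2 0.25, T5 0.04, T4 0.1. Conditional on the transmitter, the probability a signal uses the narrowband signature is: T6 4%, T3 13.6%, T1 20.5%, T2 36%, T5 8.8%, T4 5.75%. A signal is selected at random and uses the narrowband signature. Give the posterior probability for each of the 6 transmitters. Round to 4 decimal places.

Unnormalized posteriors (prior × likelihood):
  T6: 0.07 × 0.04 = 0.0028
  T3: 0.06 × 0.136 = 0.00816
  T1: 0.48 × 0.205 = 0.0984
  T2: 0.25 × 0.36 = 0.09
  T5: 0.04 × 0.088 = 0.00352
  T4: 0.1 × 0.0575 = 0.00575
Sum = 0.20863.
P(T6 | narrowband) = 0.0028/0.20863 ≈ 0.0134
P(T3 | narrowband) = 0.00816/0.20863 ≈ 0.0391
P(T1 | narrowband) = 0.0984/0.20863 ≈ 0.4716
P(T2 | narrowband) = 0.09/0.20863 ≈ 0.4314
P(T5 | narrowband) = 0.00352/0.20863 ≈ 0.0169
P(T4 | narrowband) = 0.00575/0.20863 ≈ 0.0276
(Check: 0.0134+0.0391+0.4716+0.4314+0.0169+0.0276 = 1.0000.)

T6 0.0134, T3 0.0391, T1 0.4716, T2 0.4314, T5 0.0169, T4 0.0276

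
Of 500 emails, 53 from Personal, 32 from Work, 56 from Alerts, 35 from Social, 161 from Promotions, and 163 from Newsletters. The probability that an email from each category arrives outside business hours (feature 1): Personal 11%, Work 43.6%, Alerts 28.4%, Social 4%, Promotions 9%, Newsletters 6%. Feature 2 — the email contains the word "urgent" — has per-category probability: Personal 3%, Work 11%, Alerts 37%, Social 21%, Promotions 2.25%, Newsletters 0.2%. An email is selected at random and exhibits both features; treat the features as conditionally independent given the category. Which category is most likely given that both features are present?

Alerts

By Bayes' rule, posterior ∝ prior × likelihood:
  Personal: 0.106 × 0.11 × 0.03 = 0.0003498
  Work: 0.064 × 0.436 × 0.11 = 0.00306944
  Alerts: 0.112 × 0.284 × 0.37 = 0.01176896
  Social: 0.07 × 0.04 × 0.21 = 0.000588
  Promotions: 0.322 × 0.09 × 0.0225 = 0.00065205
  Newsletters: 0.326 × 0.06 × 0.002 = 0.00003912
Sum = 0.01646737.
Largest term belongs to Alerts, so Alerts is most probable.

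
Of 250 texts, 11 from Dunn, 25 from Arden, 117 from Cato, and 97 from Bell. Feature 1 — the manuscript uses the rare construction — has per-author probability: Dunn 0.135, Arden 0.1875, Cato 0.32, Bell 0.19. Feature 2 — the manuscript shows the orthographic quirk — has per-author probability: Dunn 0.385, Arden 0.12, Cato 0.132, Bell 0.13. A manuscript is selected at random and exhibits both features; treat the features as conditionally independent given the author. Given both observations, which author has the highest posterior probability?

Cato

By Bayes' rule, posterior ∝ prior × likelihood:
  Dunn: 0.044 × 0.135 × 0.385 = 0.0022869
  Arden: 0.1 × 0.1875 × 0.12 = 0.00225
  Cato: 0.468 × 0.32 × 0.132 = 0.01976832
  Bell: 0.388 × 0.19 × 0.13 = 0.0095836
Sum = 0.03388882.
Largest term belongs to Cato, so Cato is most probable.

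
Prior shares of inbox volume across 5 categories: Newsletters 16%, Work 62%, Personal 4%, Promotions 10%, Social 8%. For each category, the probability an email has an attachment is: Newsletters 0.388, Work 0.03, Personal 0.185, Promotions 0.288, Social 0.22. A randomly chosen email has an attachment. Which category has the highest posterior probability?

Newsletters

Compute prior × likelihood for every hypothesis:
  Newsletters: 0.16 × 0.388 = 0.06208
  Work: 0.62 × 0.03 = 0.0186
  Personal: 0.04 × 0.185 = 0.0074
  Promotions: 0.1 × 0.288 = 0.0288
  Social: 0.08 × 0.22 = 0.0176
Sum = 0.13448.
Largest term belongs to Newsletters, so Newsletters is most probable.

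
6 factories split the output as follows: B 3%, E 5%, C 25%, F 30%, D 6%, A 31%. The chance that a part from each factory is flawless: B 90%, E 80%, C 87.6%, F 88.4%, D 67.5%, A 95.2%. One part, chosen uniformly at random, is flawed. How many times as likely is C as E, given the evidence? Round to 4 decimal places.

Taking complements, P(flawed | each) = B 0.1, E 0.2, C 0.124, F 0.116, D 0.325, A 0.048.
Prior × likelihood for each hypothesis:
  B: 0.03 × 0.1 = 0.003
  E: 0.05 × 0.2 = 0.01
  C: 0.25 × 0.124 = 0.031
  F: 0.3 × 0.116 = 0.0348
  D: 0.06 × 0.325 = 0.0195
  A: 0.31 × 0.048 = 0.01488
Normalizing constant = 0.11318.
The ratio is 0.031 / 0.01 (the normalizer cancels) = 3.1000.

3.1000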